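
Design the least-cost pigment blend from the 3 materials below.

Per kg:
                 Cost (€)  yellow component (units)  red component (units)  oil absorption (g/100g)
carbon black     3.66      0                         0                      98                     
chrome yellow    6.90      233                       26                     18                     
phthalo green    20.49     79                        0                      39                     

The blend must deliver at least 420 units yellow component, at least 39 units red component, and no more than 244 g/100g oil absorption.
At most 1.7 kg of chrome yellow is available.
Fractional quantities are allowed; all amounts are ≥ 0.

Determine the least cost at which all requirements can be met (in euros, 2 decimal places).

€17.93

Set it up as a linear program. Let x1 = kg of carbon black, x2 = kg of chrome yellow, x3 = kg of phthalo green.
Minimize 3.66x1 + 6.9x2 + 20.49x3 with:
  233x2 + 79x3 ≥ 420   (yellow component)
  26x2 ≥ 39   (red component)
  98x1 + 18x2 + 39x3 ≤ 244   (oil absorption)
  x2 ≤ 1.7
  x1, x2, x3 ≥ 0.
The cheapest feasible vertex uses only chrome yellow, phthalo green; carbon black is not used. Binding constraints: yellow component and the chrome yellow cap.
So chrome yellow = 1.7 kg, phthalo green = 0.3025 kg.
Cost = 6.9·1.7 + 20.49·0.3025 = 17.9282.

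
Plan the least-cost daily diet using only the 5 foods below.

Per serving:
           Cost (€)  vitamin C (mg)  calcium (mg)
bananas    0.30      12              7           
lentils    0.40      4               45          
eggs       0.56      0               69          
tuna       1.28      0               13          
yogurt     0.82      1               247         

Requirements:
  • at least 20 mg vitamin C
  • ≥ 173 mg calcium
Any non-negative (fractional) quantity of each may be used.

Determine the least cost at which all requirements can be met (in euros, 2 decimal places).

€1.02

Treat it as an LP. Let x1 = servings of bananas, x2 = servings of lentils, x3 = servings of eggs, x4 = servings of tuna, x5 = servings of yogurt.
Minimize 0.3x1 + 0.4x2 + 0.56x3 + 1.28x4 + 0.82x5 subject to:
  12x1 + 4x2 + 1x5 ≥ 20   (vitamin C)
  7x1 + 45x2 + 69x3 + 13x4 + 247x5 ≥ 173   (calcium)
  x1, x2, x3, x4, x5 ≥ 0.
At the optimum only bananas, yogurt are positive (lentils, eggs, tuna = 0). There the vitamin C and calcium constraints are tight.
That vertex is x1 = 1.612, x5 = 0.6547.
Objective = 0.3·1.612 + 0.82·0.6547 = 1.0205.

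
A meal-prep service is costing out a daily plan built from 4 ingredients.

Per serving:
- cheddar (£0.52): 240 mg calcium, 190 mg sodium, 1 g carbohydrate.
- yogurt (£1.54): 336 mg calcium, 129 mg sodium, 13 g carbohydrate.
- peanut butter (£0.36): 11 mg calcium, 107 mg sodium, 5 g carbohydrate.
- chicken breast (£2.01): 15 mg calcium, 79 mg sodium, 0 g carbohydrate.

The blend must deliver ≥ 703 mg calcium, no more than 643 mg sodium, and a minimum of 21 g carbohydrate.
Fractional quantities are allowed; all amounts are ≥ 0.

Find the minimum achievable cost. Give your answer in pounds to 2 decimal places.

£2.77

Set it up as a linear program. Let x1 = servings of cheddar, x2 = servings of yogurt, x3 = servings of peanut butter, x4 = servings of chicken breast.
min 0.52x1 + 1.54x2 + 0.36x3 + 2.01x4 subject to:
  240x1 + 336x2 + 11x3 + 15x4 ≥ 703   (calcium)
  190x1 + 129x2 + 107x3 + 79x4 ≤ 643   (sodium)
  1x1 + 13x2 + 5x3 ≥ 21   (carbohydrate)
  x1, x2, x3, x4 ≥ 0.
The minimum-cost mix takes nothing from chicken breast — only cheddar, yogurt, peanut butter. Binding constraints: calcium, sodium, carbohydrate.
Optimal quantities: cheddar = 1.804 servings, yogurt = 0.741 servings, peanut butter = 1.912 servings.
Hence cost = 0.52·1.804 + 1.54·0.741 + 0.36·1.912 = £2.7675.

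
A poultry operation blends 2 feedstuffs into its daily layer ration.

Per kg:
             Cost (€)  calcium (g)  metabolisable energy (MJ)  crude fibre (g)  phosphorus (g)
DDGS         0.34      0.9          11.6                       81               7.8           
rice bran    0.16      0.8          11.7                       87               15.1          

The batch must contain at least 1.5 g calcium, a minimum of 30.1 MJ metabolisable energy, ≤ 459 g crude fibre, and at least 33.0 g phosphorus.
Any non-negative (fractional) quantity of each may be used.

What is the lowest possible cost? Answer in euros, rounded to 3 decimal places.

€0.412

Let x1 = kg of DDGS, x2 = kg of rice bran.
Minimize 0.34x1 + 0.16x2 s.t.:
  0.9x1 + 0.8x2 ≥ 1.5   (calcium)
  11.6x1 + 11.7x2 ≥ 30.1   (metabolisable energy)
  81x1 + 87x2 ≤ 459   (crude fibre)
  7.8x1 + 15.1x2 ≥ 33   (phosphorus)
  x1, x2 ≥ 0.
The optimal basis is {rice bran}; DDGS drops out. The metabolisable energy requirement is met with equality.
Optimal quantities: rice bran = 2.573 kg.
Objective = 0.16·2.573 = 0.41168.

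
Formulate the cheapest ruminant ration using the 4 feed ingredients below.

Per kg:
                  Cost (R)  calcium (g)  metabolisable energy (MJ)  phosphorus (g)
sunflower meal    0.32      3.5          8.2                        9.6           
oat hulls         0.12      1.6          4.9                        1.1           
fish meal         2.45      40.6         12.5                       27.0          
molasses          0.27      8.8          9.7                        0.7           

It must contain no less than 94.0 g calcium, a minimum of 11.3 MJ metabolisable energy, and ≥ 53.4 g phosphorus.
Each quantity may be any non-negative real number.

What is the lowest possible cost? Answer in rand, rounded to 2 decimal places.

Set it up as a linear program. Let x1 = kg of sunflower meal, x2 = kg of oat hulls, x3 = kg of fish meal, x4 = kg of molasses.
Minimize 0.32x1 + 0.12x2 + 2.45x3 + 0.27x4 subject to:
  3.5x1 + 1.6x2 + 40.6x3 + 8.8x4 ≥ 94   (calcium)
  8.2x1 + 4.9x2 + 12.5x3 + 9.7x4 ≥ 11.3   (metabolisable energy)
  9.6x1 + 1.1x2 + 27x3 + 0.7x4 ≥ 53.4   (phosphorus)
  x1, x2, x3, x4 ≥ 0.
The optimal basis is {sunflower meal, molasses}; oat hulls, fish meal drop out. There the calcium and phosphorus constraints are tight.
Solving gives x1 = 4.926, x4 = 8.722.
Cost = 0.32·4.926 + 0.27·8.722 = 3.9313.

R3.93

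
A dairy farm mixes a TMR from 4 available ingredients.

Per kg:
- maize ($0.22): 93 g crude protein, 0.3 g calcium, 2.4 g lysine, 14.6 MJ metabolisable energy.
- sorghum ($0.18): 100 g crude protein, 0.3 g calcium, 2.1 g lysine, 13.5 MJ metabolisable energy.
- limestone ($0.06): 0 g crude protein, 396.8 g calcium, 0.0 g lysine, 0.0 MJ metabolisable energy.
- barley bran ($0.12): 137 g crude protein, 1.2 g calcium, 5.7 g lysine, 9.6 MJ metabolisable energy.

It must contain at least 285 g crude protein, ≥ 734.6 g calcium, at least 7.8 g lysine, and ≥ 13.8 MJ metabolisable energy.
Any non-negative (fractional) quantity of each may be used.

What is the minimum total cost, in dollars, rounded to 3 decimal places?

$0.360

Set it up as a linear program. Let x1 = kg of maize, x2 = kg of sorghum, x3 = kg of limestone, x4 = kg of barley bran.
min 0.22x1 + 0.18x2 + 0.06x3 + 0.12x4 with:
  93x1 + 100x2 + 137x4 ≥ 285   (crude protein)
  0.3x1 + 0.3x2 + 396.8x3 + 1.2x4 ≥ 734.6   (calcium)
  2.4x1 + 2.1x2 + 5.7x4 ≥ 7.8   (lysine)
  14.6x1 + 13.5x2 + 9.6x4 ≥ 13.8   (metabolisable energy)
  x1, x2, x3, x4 ≥ 0.
The cheapest feasible vertex uses only limestone, barley bran; maize, sorghum are not used. There the crude protein and calcium constraints are tight.
That vertex is x3 = 1.845, x4 = 2.08.
Total cost: 0.06·1.845 + 0.12·2.08 = 0.36030.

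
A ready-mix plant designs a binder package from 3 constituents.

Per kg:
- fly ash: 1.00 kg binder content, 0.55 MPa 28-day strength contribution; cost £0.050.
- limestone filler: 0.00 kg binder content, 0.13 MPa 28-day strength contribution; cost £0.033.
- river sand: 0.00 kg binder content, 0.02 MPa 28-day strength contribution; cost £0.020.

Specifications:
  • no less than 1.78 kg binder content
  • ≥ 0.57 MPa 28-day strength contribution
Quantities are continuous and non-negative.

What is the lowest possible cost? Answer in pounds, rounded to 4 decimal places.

Set it up as a linear program. Let x1 = kg of fly ash, x2 = kg of limestone filler, x3 = kg of river sand.
Minimize 0.05x1 + 0.033x2 + 0.02x3 subject to:
  1x1 ≥ 1.78   (binder content)
  0.55x1 + 0.13x2 + 0.02x3 ≥ 0.57   (28-day strength contribution)
  x1, x2, x3 ≥ 0.
The optimal basis is {fly ash}; limestone filler, river sand drop out. The binder content requirement is met with equality.
Optimal quantities: fly ash = 1.78 kg.
Cost = 0.05·1.78 = 0.089000.

£0.0890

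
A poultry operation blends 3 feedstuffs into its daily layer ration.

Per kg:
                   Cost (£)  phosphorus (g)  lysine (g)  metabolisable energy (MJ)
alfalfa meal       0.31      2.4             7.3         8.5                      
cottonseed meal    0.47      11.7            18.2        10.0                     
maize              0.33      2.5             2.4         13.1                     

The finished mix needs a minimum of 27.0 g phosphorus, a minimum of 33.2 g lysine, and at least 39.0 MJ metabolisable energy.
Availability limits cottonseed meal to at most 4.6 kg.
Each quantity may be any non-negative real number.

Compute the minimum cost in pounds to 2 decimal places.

£1.42

This is a linear program. Let x1 = kg of alfalfa meal, x2 = kg of cottonseed meal, x3 = kg of maize.
min 0.31x1 + 0.47x2 + 0.33x3 with:
  2.4x1 + 11.7x2 + 2.5x3 ≥ 27   (phosphorus)
  7.3x1 + 18.2x2 + 2.4x3 ≥ 33.2   (lysine)
  8.5x1 + 10x2 + 13.1x3 ≥ 39   (metabolisable energy)
  x2 ≤ 4.6
  x1, x2, x3 ≥ 0.
The cheapest feasible vertex uses only cottonseed meal, maize; alfalfa meal is not used. There the phosphorus and metabolisable energy constraints are tight.
So cottonseed meal = 1.997 kg, maize = 1.452 kg.
Cost = 0.47·1.997 + 0.33·1.452 = 1.4178.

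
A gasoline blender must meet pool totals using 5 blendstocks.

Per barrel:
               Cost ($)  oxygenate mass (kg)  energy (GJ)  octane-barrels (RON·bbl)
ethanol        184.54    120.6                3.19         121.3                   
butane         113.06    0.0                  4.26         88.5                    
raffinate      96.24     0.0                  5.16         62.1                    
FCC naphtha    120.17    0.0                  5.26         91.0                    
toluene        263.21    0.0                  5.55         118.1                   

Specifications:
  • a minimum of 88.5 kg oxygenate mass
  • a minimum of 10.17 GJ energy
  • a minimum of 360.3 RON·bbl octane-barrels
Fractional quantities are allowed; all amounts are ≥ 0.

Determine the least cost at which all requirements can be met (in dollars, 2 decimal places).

This is a linear program. Let x1 = barrels of ethanol, x2 = barrels of butane, x3 = barrels of raffinate, x4 = barrels of FCC naphtha, x5 = barrels of toluene.
min 184.54x1 + 113.06x2 + 96.24x3 + 120.17x4 + 263.21x5 subject to:
  120.6x1 ≥ 88.5   (oxygenate mass)
  3.19x1 + 4.26x2 + 5.16x3 + 5.26x4 + 5.55x5 ≥ 10.17   (energy)
  121.3x1 + 88.5x2 + 62.1x3 + 91x4 + 118.1x5 ≥ 360.3   (octane-barrels)
  x1, x2, x3, x4, x5 ≥ 0.
At the optimum only ethanol, butane are positive (raffinate, FCC naphtha, toluene = 0). The oxygenate mass and octane-barrels requirements are met with equality.
So ethanol = 0.733831 barrels, butane = 3.06538 barrels.
Hence cost = 184.54·0.733831 + 113.06·3.06538 = $481.9930.

$481.99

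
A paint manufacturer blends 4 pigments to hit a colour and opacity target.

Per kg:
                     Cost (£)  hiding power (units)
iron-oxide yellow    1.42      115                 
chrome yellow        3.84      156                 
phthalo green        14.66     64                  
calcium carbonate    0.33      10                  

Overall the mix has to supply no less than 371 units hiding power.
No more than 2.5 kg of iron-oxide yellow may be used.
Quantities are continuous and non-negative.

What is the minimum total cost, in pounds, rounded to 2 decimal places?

This is a linear program. Let x1 = kg of iron-oxide yellow, x2 = kg of chrome yellow, x3 = kg of phthalo green, x4 = kg of calcium carbonate.
Minimise 1.42x1 + 3.84x2 + 14.66x3 + 0.33x4 s.t.:
  115x1 + 156x2 + 64x3 + 10x4 ≥ 371   (hiding power)
  x1 ≤ 2.5
  x1, x2, x3, x4 ≥ 0.
At the optimum only iron-oxide yellow, chrome yellow are positive (phthalo green, calcium carbonate = 0). The hiding power and the iron-oxide yellow cap requirements are met with equality.
Optimal quantities: iron-oxide yellow = 2.5 kg, chrome yellow = 0.5353 kg.
Total cost: 1.42·2.5 + 3.84·0.5353 = 5.6056.

£5.61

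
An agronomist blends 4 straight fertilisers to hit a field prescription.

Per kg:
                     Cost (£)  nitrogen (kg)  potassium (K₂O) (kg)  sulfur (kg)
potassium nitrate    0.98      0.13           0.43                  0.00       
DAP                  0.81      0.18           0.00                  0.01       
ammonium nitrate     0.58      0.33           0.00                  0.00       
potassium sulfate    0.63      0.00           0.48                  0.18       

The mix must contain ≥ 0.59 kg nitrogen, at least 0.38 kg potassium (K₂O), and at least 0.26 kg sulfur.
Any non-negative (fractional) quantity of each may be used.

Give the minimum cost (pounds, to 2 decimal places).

This is a linear program. Let x1 = kg of potassium nitrate, x2 = kg of DAP, x3 = kg of ammonium nitrate, x4 = kg of potassium sulfate.
Minimize 0.98x1 + 0.81x2 + 0.58x3 + 0.63x4 s.t.:
  0.13x1 + 0.18x2 + 0.33x3 ≥ 0.59   (nitrogen)
  0.43x1 + 0.48x4 ≥ 0.38   (potassium (K₂O))
  0.01x2 + 0.18x4 ≥ 0.26   (sulfur)
  x1, x2, x3, x4 ≥ 0.
At the optimum only ammonium nitrate, potassium sulfate are positive (potassium nitrate, DAP = 0). The nitrogen and sulfur requirements are met with equality.
That vertex is x3 = 1.788, x4 = 1.444.
Objective = 0.58·1.788 + 0.63·1.444 = 1.9468.

£1.95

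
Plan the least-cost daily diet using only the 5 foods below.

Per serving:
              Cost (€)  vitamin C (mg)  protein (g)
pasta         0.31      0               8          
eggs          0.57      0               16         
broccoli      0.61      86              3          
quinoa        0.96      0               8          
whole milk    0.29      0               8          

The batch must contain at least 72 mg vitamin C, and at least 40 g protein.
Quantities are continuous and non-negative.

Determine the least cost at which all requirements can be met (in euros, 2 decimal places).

Let x1 = servings of pasta, x2 = servings of eggs, x3 = servings of broccoli, x4 = servings of quinoa, x5 = servings of whole milk.
Minimize 0.31x1 + 0.57x2 + 0.61x3 + 0.96x4 + 0.29x5 s.t.:
  86x3 ≥ 72   (vitamin C)
  8x1 + 16x2 + 3x3 + 8x4 + 8x5 ≥ 40   (protein)
  x1, x2, x3, x4, x5 ≥ 0.
The cheapest feasible vertex uses only eggs, broccoli; pasta, quinoa, whole milk are not used. Binding constraints: vitamin C and protein.
Optimal quantities: eggs = 2.343 servings, broccoli = 0.8372 servings.
Hence cost = 0.57·2.343 + 0.61·0.8372 = €1.8462.

€1.85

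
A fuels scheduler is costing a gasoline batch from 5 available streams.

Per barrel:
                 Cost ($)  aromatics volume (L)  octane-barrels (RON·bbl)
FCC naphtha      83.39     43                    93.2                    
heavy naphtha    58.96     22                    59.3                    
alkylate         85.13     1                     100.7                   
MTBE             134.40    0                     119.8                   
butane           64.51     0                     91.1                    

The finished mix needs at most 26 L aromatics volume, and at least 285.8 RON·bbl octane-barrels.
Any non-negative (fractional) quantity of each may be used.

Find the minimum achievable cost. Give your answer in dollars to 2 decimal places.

$202.38

This is a linear program. Let x1 = barrels of FCC naphtha, x2 = barrels of heavy naphtha, x3 = barrels of alkylate, x4 = barrels of MTBE, x5 = barrels of butane.
min 83.39x1 + 58.96x2 + 85.13x3 + 134.4x4 + 64.51x5 with:
  43x1 + 22x2 + 1x3 ≤ 26   (aromatics volume)
  93.2x1 + 59.3x2 + 100.7x3 + 119.8x4 + 91.1x5 ≥ 285.8   (octane-barrels)
  x1, x2, x3, x4, x5 ≥ 0.
The optimal basis is {butane}; FCC naphtha, heavy naphtha, alkylate, MTBE drop out. Binding constraint: octane-barrels.
Solving gives x5 = 3.1372.
Objective = 64.51·3.1372 = 202.3808.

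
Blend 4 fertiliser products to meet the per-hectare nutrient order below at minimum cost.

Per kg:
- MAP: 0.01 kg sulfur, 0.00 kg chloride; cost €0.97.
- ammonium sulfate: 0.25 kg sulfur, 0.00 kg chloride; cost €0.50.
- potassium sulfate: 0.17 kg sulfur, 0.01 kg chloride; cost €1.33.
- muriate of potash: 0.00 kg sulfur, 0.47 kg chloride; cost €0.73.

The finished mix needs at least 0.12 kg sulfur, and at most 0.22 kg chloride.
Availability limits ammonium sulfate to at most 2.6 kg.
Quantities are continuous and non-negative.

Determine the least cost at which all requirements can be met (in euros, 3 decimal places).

Let x1 = kg of MAP, x2 = kg of ammonium sulfate, x3 = kg of potassium sulfate, x4 = kg of muriate of potash.
min 0.97x1 + 0.5x2 + 1.33x3 + 0.73x4 subject to:
  0.01x1 + 0.25x2 + 0.17x3 ≥ 0.12   (sulfur)
  0.01x3 + 0.47x4 ≤ 0.22   (chloride)
  x2 ≤ 2.6
  x1, x2, x3, x4 ≥ 0.
The optimal basis is {ammonium sulfate}; MAP, potassium sulfate, muriate of potash drop out. Binding constraint: sulfur.
Solving gives x2 = 0.48.
Cost = 0.5·0.48 = 0.24000.

€0.240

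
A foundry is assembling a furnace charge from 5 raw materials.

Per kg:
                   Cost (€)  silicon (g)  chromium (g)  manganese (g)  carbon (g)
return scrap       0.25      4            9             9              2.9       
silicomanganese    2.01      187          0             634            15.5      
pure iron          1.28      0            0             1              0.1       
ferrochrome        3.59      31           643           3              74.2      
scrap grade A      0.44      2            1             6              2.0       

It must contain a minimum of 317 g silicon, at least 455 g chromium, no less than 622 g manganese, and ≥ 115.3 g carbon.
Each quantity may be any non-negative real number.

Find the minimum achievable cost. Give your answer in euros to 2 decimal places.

This is a linear program. Let x1 = kg of return scrap, x2 = kg of silicomanganese, x3 = kg of pure iron, x4 = kg of ferrochrome, x5 = kg of scrap grade A.
min 0.25x1 + 2.01x2 + 1.28x3 + 3.59x4 + 0.44x5 with:
  4x1 + 187x2 + 31x4 + 2x5 ≥ 317   (silicon)
  9x1 + 643x4 + 1x5 ≥ 455   (chromium)
  9x1 + 634x2 + 1x3 + 3x4 + 6x5 ≥ 622   (manganese)
  2.9x1 + 15.5x2 + 0.1x3 + 74.2x4 + 2x5 ≥ 115.3   (carbon)
  x1, x2, x3, x4, x5 ≥ 0.
The minimum-cost mix takes nothing from return scrap, pure iron, scrap grade A — only silicomanganese, ferrochrome. Binding constraints: silicon and carbon.
That vertex is x2 = 1.4892, x4 = 1.2428.
Objective = 2.01·1.4892 + 3.59·1.2428 = 7.4549.

€7.45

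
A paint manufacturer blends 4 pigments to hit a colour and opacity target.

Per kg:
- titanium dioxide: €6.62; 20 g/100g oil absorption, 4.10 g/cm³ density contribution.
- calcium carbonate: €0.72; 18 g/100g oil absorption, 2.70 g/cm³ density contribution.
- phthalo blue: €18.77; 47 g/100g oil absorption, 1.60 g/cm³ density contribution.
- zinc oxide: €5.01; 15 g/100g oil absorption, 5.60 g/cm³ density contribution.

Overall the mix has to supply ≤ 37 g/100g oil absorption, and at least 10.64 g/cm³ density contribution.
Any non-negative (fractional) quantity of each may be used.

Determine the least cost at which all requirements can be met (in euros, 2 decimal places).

€8.18

Set it up as a linear program. Let x1 = kg of titanium dioxide, x2 = kg of calcium carbonate, x3 = kg of phthalo blue, x4 = kg of zinc oxide.
min 6.62x1 + 0.72x2 + 18.77x3 + 5.01x4 s.t.:
  20x1 + 18x2 + 47x3 + 15x4 ≤ 37   (oil absorption)
  4.1x1 + 2.7x2 + 1.6x3 + 5.6x4 ≥ 10.64   (density contribution)
  x1, x2, x3, x4 ≥ 0.
The minimum-cost mix takes nothing from titanium dioxide, phthalo blue — only calcium carbonate, zinc oxide. Binding constraints: oil absorption and density contribution.
Optimal quantities: calcium carbonate = 0.7894 kg, zinc oxide = 1.519 kg.
Cost = 0.72·0.7894 + 5.01·1.519 = 8.1786.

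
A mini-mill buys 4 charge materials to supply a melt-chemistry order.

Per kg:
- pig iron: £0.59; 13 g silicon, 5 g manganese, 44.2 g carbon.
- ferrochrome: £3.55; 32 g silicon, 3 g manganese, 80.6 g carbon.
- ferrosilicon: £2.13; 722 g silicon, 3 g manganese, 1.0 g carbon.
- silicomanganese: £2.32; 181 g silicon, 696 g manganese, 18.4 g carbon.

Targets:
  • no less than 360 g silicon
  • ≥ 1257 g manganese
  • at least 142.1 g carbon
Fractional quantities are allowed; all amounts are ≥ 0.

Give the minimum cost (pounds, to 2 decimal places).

Let x1 = kg of pig iron, x2 = kg of ferrochrome, x3 = kg of ferrosilicon, x4 = kg of silicomanganese.
Minimise 0.59x1 + 3.55x2 + 2.13x3 + 2.32x4 s.t.:
  13x1 + 32x2 + 722x3 + 181x4 ≥ 360   (silicon)
  5x1 + 3x2 + 3x3 + 696x4 ≥ 1257   (manganese)
  44.2x1 + 80.6x2 + 1x3 + 18.4x4 ≥ 142.1   (carbon)
  x1, x2, x3, x4 ≥ 0.
The minimum-cost mix takes nothing from ferrochrome — only pig iron, ferrosilicon, silicomanganese. The silicon, manganese, carbon requirements are met with equality.
Optimal quantities: pig iron = 2.47 kg, ferrosilicon = 0.005831 kg, silicomanganese = 1.788 kg.
Total cost: 0.59·2.47 + 2.13·0.005831 + 2.32·1.788 = 5.6179.

£5.62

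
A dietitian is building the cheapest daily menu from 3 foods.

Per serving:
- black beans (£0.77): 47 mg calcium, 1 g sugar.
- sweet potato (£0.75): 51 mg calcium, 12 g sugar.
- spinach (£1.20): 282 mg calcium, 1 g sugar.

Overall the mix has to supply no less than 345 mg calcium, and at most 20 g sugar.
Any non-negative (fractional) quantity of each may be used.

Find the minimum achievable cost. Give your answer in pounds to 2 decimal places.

Treat it as an LP. Let x1 = servings of black beans, x2 = servings of sweet potato, x3 = servings of spinach.
Minimise 0.77x1 + 0.75x2 + 1.2x3 s.t.:
  47x1 + 51x2 + 282x3 ≥ 345   (calcium)
  1x1 + 12x2 + 1x3 ≤ 20   (sugar)
  x1, x2, x3 ≥ 0.
The optimal basis is {spinach}; black beans, sweet potato drop out. Binding constraint: calcium.
Solving gives x3 = 1.223.
Total cost: 1.2·1.223 = 1.4676.

£1.47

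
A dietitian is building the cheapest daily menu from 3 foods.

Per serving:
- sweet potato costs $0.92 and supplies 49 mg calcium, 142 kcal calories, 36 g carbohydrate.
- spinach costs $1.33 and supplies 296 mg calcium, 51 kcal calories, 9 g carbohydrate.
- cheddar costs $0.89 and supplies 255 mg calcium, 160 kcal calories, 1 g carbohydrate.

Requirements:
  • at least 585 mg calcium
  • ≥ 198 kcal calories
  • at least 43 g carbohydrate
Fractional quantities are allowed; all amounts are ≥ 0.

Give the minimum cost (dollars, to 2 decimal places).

$2.89

This is a linear program. Let x1 = servings of sweet potato, x2 = servings of spinach, x3 = servings of cheddar.
Minimise 0.92x1 + 1.33x2 + 0.89x3 s.t.:
  49x1 + 296x2 + 255x3 ≥ 585   (calcium)
  142x1 + 51x2 + 160x3 ≥ 198   (calories)
  36x1 + 9x2 + 1x3 ≥ 43   (carbohydrate)
  x1, x2, x3 ≥ 0.
At the optimum only sweet potato, cheddar are positive (spinach = 0). Binding constraints: calcium and carbohydrate.
Optimal quantities: sweet potato = 1.137 servings, cheddar = 2.076 servings.
Hence cost = 0.92·1.137 + 0.89·2.076 = $2.8937.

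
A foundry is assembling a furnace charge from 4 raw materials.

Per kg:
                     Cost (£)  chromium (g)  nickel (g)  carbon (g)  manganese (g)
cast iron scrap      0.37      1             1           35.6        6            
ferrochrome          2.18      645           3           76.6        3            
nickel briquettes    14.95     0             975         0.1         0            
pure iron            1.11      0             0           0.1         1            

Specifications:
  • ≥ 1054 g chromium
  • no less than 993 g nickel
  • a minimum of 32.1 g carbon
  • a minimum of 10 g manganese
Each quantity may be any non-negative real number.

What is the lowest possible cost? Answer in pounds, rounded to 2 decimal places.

£19.01

Let x1 = kg of cast iron scrap, x2 = kg of ferrochrome, x3 = kg of nickel briquettes, x4 = kg of pure iron.
Minimize 0.37x1 + 2.18x2 + 14.95x3 + 1.11x4 subject to:
  1x1 + 645x2 ≥ 1054   (chromium)
  1x1 + 3x2 + 975x3 ≥ 993   (nickel)
  35.6x1 + 76.6x2 + 0.1x3 + 0.1x4 ≥ 32.1   (carbon)
  6x1 + 3x2 + 1x4 ≥ 10   (manganese)
  x1, x2, x3, x4 ≥ 0.
At the optimum only cast iron scrap, ferrochrome, nickel briquettes are positive (pure iron = 0). Binding constraints: chromium, nickel, manganese.
Solving gives x1 = 0.85027, x2 = 1.6328, x3 = 1.0126.
Cost = 0.37·0.85027 + 2.18·1.6328 + 14.95·1.0126 = 19.0125.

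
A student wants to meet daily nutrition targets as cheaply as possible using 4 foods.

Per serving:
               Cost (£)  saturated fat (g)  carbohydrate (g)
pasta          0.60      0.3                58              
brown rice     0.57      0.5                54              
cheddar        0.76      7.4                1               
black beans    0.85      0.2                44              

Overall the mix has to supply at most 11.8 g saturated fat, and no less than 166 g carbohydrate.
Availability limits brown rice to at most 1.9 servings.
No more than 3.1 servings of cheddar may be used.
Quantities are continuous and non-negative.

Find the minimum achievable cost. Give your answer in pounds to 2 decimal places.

This is a linear program. Let x1 = servings of pasta, x2 = servings of brown rice, x3 = servings of cheddar, x4 = servings of black beans.
Minimise 0.6x1 + 0.57x2 + 0.76x3 + 0.85x4 subject to:
  0.3x1 + 0.5x2 + 7.4x3 + 0.2x4 ≤ 11.8   (saturated fat)
  58x1 + 54x2 + 1x3 + 44x4 ≥ 166   (carbohydrate)
  x2 ≤ 1.9
  x3 ≤ 3.1
  x1, x2, x3, x4 ≥ 0.
The optimal basis is {pasta}; brown rice, cheddar, black beans drop out. The carbohydrate requirement is met with equality.
Optimal quantities: pasta = 2.862 servings.
Cost = 0.6·2.862 = 1.7172.

£1.72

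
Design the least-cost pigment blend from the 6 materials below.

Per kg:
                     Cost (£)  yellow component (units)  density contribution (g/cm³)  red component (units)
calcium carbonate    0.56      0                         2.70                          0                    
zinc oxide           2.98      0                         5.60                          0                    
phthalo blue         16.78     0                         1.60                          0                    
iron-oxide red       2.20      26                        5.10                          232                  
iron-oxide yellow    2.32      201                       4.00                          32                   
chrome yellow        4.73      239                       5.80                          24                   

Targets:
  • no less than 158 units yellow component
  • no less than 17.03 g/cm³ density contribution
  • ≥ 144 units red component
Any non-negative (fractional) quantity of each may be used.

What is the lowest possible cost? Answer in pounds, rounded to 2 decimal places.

Let x1 = kg of calcium carbonate, x2 = kg of zinc oxide, x3 = kg of phthalo blue, x4 = kg of iron-oxide red, x5 = kg of iron-oxide yellow, x6 = kg of chrome yellow.
min 0.56x1 + 2.98x2 + 16.78x3 + 2.2x4 + 2.32x5 + 4.73x6 s.t.:
  26x4 + 201x5 + 239x6 ≥ 158   (yellow component)
  2.7x1 + 5.6x2 + 1.6x3 + 5.1x4 + 4x5 + 5.8x6 ≥ 17.03   (density contribution)
  232x4 + 32x5 + 24x6 ≥ 144   (red component)
  x1, x2, x3, x4, x5, x6 ≥ 0.
At the optimum only calcium carbonate, iron-oxide red, iron-oxide yellow are positive (zinc oxide, phthalo blue, chrome yellow = 0). The yellow component, density contribution, red component requirements are met with equality.
So calcium carbonate = 4.258 kg, iron-oxide red = 0.5216 kg, iron-oxide yellow = 0.7186 kg.
Objective = 0.56·4.258 + 2.2·0.5216 + 2.32·0.7186 = 5.1992.

£5.20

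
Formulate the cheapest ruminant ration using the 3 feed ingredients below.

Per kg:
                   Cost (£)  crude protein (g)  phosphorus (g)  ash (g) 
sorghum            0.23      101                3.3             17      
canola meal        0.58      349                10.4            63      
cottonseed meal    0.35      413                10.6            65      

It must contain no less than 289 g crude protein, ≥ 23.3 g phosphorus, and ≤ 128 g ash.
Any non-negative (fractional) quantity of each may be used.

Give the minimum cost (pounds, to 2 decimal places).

Let x1 = kg of sorghum, x2 = kg of canola meal, x3 = kg of cottonseed meal.
Minimise 0.23x1 + 0.58x2 + 0.35x3 subject to:
  101x1 + 349x2 + 413x3 ≥ 289   (crude protein)
  3.3x1 + 10.4x2 + 10.6x3 ≥ 23.3   (phosphorus)
  17x1 + 63x2 + 65x3 ≤ 128   (ash)
  x1, x2, x3 ≥ 0.
The optimal basis is {sorghum, cottonseed meal}; canola meal drops out. Binding constraints: phosphorus and ash.
That vertex is x1 = 4.598, x3 = 0.7668.
Hence cost = 0.23·4.598 + 0.35·0.7668 = £1.3259.

£1.33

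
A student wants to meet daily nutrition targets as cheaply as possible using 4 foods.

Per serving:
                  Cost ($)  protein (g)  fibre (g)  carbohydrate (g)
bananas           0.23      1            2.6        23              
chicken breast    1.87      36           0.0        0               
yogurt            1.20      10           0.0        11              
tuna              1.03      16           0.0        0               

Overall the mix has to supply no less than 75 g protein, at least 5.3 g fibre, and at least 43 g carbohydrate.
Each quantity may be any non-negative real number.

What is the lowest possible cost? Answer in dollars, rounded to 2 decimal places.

This is a linear program. Let x1 = servings of bananas, x2 = servings of chicken breast, x3 = servings of yogurt, x4 = servings of tuna.
Minimize 0.23x1 + 1.87x2 + 1.2x3 + 1.03x4 with:
  1x1 + 36x2 + 10x3 + 16x4 ≥ 75   (protein)
  2.6x1 ≥ 5.3   (fibre)
  23x1 + 11x3 ≥ 43   (carbohydrate)
  x1, x2, x3, x4 ≥ 0.
The minimum-cost mix takes nothing from yogurt, tuna — only bananas, chicken breast. The protein and fibre requirements are met with equality.
Solving gives x1 = 2.038, x2 = 2.027.
Hence cost = 0.23·2.038 + 1.87·2.027 = $4.2592.

$4.26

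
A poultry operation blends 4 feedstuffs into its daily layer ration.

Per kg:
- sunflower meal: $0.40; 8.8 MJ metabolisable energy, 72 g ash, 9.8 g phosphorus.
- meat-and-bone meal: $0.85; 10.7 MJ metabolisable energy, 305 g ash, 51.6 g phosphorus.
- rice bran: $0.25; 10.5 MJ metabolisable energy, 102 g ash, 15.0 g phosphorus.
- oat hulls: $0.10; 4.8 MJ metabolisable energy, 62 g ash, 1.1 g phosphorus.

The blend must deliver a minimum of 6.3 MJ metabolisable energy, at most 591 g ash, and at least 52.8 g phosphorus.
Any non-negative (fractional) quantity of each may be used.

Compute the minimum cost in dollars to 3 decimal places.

$0.870

This is a linear program. Let x1 = kg of sunflower meal, x2 = kg of meat-and-bone meal, x3 = kg of rice bran, x4 = kg of oat hulls.
Minimize 0.4x1 + 0.85x2 + 0.25x3 + 0.1x4 subject to:
  8.8x1 + 10.7x2 + 10.5x3 + 4.8x4 ≥ 6.3   (metabolisable energy)
  72x1 + 305x2 + 102x3 + 62x4 ≤ 591   (ash)
  9.8x1 + 51.6x2 + 15x3 + 1.1x4 ≥ 52.8   (phosphorus)
  x1, x2, x3, x4 ≥ 0.
At the optimum only meat-and-bone meal is positive (sunflower meal, rice bran, oat hulls = 0). Binding constraint: phosphorus.
That vertex is x2 = 1.023.
Cost = 0.85·1.023 = 0.86955.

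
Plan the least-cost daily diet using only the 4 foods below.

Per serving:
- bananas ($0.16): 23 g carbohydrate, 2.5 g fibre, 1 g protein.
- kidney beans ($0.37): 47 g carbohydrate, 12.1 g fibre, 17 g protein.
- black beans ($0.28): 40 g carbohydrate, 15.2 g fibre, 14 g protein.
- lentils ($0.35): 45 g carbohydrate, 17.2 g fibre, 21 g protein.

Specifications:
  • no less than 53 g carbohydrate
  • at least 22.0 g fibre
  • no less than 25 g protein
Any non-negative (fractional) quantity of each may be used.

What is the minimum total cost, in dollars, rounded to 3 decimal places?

$0.436

Let x1 = servings of bananas, x2 = servings of kidney beans, x3 = servings of black beans, x4 = servings of lentils.
Minimize 0.16x1 + 0.37x2 + 0.28x3 + 0.35x4 s.t.:
  23x1 + 47x2 + 40x3 + 45x4 ≥ 53   (carbohydrate)
  2.5x1 + 12.1x2 + 15.2x3 + 17.2x4 ≥ 22   (fibre)
  1x1 + 17x2 + 14x3 + 21x4 ≥ 25   (protein)
  x1, x2, x3, x4 ≥ 0.
The cheapest feasible vertex uses only black beans, lentils; bananas, kidney beans are not used. Binding constraints: fibre and protein.
Solving gives x3 = 0.4082, x4 = 0.9184.
Hence cost = 0.28·0.4082 + 0.35·0.9184 = $0.43574.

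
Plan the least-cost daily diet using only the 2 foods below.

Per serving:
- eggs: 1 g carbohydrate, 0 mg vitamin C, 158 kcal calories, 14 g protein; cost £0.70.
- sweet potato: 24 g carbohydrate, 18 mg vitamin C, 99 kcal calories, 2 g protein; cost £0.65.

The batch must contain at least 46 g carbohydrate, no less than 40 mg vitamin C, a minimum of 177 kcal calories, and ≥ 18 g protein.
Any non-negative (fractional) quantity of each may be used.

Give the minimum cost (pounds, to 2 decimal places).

£2.12

This is a linear program. Let x1 = servings of eggs, x2 = servings of sweet potato.
min 0.7x1 + 0.65x2 with:
  1x1 + 24x2 ≥ 46   (carbohydrate)
  18x2 ≥ 40   (vitamin C)
  158x1 + 99x2 ≥ 177   (calories)
  14x1 + 2x2 ≥ 18   (protein)
  x1, x2 ≥ 0.
Both inputs are positive at the optimum. Binding constraints: vitamin C and protein.
So eggs = 0.9683 servings, sweet potato = 2.222 servings.
Cost = 0.7·0.9683 + 0.65·2.222 = 2.1221.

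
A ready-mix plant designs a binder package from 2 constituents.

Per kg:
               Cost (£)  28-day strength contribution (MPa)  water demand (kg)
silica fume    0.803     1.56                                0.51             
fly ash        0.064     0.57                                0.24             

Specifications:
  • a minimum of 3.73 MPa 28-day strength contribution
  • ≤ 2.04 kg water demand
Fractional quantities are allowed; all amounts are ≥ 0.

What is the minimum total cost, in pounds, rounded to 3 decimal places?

£0.419

Treat it as an LP. Let x1 = kg of silica fume, x2 = kg of fly ash.
Minimise 0.803x1 + 0.064x2 subject to:
  1.56x1 + 0.57x2 ≥ 3.73   (28-day strength contribution)
  0.51x1 + 0.24x2 ≤ 2.04   (water demand)
  x1, x2 ≥ 0.
The minimum-cost mix takes nothing from silica fume — only fly ash. Binding constraint: 28-day strength contribution.
So fly ash = 6.544 kg.
Objective = 0.064·6.544 = 0.41882.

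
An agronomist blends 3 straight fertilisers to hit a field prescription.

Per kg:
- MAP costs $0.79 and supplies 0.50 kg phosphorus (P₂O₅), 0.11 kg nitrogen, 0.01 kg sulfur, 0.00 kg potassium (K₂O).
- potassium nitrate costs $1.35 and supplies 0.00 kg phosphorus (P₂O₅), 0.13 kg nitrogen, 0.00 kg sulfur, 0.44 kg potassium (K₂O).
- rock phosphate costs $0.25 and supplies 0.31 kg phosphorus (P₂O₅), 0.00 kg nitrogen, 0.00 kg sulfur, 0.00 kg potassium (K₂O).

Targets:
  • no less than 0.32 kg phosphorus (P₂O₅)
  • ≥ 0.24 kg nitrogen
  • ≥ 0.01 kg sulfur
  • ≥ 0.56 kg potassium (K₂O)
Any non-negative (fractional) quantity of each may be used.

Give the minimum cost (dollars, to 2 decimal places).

$2.51

Set it up as a linear program. Let x1 = kg of MAP, x2 = kg of potassium nitrate, x3 = kg of rock phosphate.
min 0.79x1 + 1.35x2 + 0.25x3 subject to:
  0.5x1 + 0.31x3 ≥ 0.32   (phosphorus (P₂O₅))
  0.11x1 + 0.13x2 ≥ 0.24   (nitrogen)
  0.01x1 ≥ 0.01   (sulfur)
  0.44x2 ≥ 0.56   (potassium (K₂O))
  x1, x2, x3 ≥ 0.
At the optimum only MAP, potassium nitrate are positive (rock phosphate = 0). There the sulfur and potassium (K₂O) constraints are tight.
Optimal quantities: MAP = 1 kg, potassium nitrate = 1.273 kg.
Hence cost = 0.79·1 + 1.35·1.273 = $2.5086.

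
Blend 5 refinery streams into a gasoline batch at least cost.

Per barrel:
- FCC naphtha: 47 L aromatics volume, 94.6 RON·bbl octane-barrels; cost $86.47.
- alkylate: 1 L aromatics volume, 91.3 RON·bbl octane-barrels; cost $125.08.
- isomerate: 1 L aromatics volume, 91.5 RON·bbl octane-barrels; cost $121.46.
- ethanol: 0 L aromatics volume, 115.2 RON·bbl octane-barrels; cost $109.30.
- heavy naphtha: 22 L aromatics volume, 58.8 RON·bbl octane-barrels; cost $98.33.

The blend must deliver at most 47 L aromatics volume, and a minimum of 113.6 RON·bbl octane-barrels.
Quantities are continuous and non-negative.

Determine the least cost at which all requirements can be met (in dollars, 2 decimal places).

$104.50

Set it up as a linear program. Let x1 = barrels of FCC naphtha, x2 = barrels of alkylate, x3 = barrels of isomerate, x4 = barrels of ethanol, x5 = barrels of heavy naphtha.
Minimise 86.47x1 + 125.08x2 + 121.46x3 + 109.3x4 + 98.33x5 s.t.:
  47x1 + 1x2 + 1x3 + 22x5 ≤ 47   (aromatics volume)
  94.6x1 + 91.3x2 + 91.5x3 + 115.2x4 + 58.8x5 ≥ 113.6   (octane-barrels)
  x1, x2, x3, x4, x5 ≥ 0.
The cheapest feasible vertex uses only FCC naphtha, ethanol; alkylate, isomerate, heavy naphtha are not used. The aromatics volume and octane-barrels requirements are met with equality.
Optimal quantities: FCC naphtha = 1 barrel, ethanol = 0.16493 barrels.
Objective = 86.47·1 + 109.3·0.16493 = 104.4968.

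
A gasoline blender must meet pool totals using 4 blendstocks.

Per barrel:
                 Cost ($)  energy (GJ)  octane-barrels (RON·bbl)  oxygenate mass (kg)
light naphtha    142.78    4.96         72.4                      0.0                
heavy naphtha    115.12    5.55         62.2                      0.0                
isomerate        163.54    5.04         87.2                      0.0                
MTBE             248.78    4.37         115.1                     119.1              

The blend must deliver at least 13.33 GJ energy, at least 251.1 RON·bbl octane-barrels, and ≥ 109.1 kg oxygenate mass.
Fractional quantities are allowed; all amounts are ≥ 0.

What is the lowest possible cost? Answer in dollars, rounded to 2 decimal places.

$497.49

Let x1 = barrels of light naphtha, x2 = barrels of heavy naphtha, x3 = barrels of isomerate, x4 = barrels of MTBE.
Minimise 142.78x1 + 115.12x2 + 163.54x3 + 248.78x4 with:
  4.96x1 + 5.55x2 + 5.04x3 + 4.37x4 ≥ 13.33   (energy)
  72.4x1 + 62.2x2 + 87.2x3 + 115.1x4 ≥ 251.1   (octane-barrels)
  119.1x4 ≥ 109.1   (oxygenate mass)
  x1, x2, x3, x4 ≥ 0.
The minimum-cost mix takes nothing from light naphtha, isomerate — only heavy naphtha, MTBE. Binding constraints: octane-barrels and oxygenate mass.
Solving gives x2 = 2.342, x4 = 0.916.
Objective = 115.12·2.342 + 248.78·0.916 = 497.4935.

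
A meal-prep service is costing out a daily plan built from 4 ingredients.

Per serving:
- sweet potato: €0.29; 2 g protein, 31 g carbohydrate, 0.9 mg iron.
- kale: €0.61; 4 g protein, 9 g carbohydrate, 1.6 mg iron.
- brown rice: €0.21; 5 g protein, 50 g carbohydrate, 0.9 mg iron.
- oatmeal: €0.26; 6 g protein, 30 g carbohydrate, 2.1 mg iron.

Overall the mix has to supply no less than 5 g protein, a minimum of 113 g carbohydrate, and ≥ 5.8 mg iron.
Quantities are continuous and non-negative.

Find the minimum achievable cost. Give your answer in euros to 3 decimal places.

€0.798

Let x1 = servings of sweet potato, x2 = servings of kale, x3 = servings of brown rice, x4 = servings of oatmeal.
min 0.29x1 + 0.61x2 + 0.21x3 + 0.26x4 with:
  2x1 + 4x2 + 5x3 + 6x4 ≥ 5   (protein)
  31x1 + 9x2 + 50x3 + 30x4 ≥ 113   (carbohydrate)
  0.9x1 + 1.6x2 + 0.9x3 + 2.1x4 ≥ 5.8   (iron)
  x1, x2, x3, x4 ≥ 0.
The minimum-cost mix takes nothing from sweet potato, kale — only brown rice, oatmeal. The carbohydrate and iron requirements are met with equality.
So brown rice = 0.8115 servings, oatmeal = 2.414 servings.
Hence cost = 0.21·0.8115 + 0.26·2.414 = €0.79806.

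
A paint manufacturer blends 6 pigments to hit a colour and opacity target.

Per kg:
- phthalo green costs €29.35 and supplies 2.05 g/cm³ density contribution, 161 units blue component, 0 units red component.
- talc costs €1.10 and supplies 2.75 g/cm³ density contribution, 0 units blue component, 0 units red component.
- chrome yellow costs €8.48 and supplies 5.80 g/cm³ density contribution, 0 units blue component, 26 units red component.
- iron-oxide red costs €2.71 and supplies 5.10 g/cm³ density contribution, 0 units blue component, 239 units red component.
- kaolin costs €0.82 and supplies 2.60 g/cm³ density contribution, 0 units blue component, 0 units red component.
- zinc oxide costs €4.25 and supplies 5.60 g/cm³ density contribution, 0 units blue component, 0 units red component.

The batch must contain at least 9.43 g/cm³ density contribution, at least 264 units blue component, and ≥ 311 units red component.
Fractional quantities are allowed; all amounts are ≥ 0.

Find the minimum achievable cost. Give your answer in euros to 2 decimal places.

Let x1 = kg of phthalo green, x2 = kg of talc, x3 = kg of chrome yellow, x4 = kg of iron-oxide red, x5 = kg of kaolin, x6 = kg of zinc oxide.
Minimize 29.35x1 + 1.1x2 + 8.48x3 + 2.71x4 + 0.82x5 + 4.25x6 s.t.:
  2.05x1 + 2.75x2 + 5.8x3 + 5.1x4 + 2.6x5 + 5.6x6 ≥ 9.43   (density contribution)
  161x1 ≥ 264   (blue component)
  26x3 + 239x4 ≥ 311   (red component)
  x1, x2, x3, x4, x5, x6 ≥ 0.
The cheapest feasible vertex uses only phthalo green, iron-oxide red; talc, chrome yellow, kaolin, zinc oxide are not used. There the blue component and red component constraints are tight.
So phthalo green = 1.6398 kg, iron-oxide red = 1.3013 kg.
Cost = 29.35·1.6398 + 2.71·1.3013 = 51.6547.

€51.65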